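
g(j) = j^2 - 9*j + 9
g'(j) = 2*j - 9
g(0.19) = 7.33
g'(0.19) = -8.62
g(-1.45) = 24.15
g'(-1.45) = -11.90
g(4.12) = -11.11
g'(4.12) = -0.76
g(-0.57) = 14.45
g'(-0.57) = -10.14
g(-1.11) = 20.22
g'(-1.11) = -11.22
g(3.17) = -9.48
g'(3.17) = -2.66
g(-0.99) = 18.89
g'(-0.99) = -10.98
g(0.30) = 6.39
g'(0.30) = -8.40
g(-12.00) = 261.00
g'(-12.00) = -33.00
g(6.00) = -9.00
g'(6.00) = 3.00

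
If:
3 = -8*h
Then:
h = -3/8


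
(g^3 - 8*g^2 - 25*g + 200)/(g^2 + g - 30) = (g^2 - 3*g - 40)/(g + 6)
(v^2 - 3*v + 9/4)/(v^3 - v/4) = (4*v^2 - 12*v + 9)/(4*v^3 - v)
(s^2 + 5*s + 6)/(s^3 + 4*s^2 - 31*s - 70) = (s + 3)/(s^2 + 2*s - 35)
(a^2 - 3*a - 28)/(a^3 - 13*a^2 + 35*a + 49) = (a + 4)/(a^2 - 6*a - 7)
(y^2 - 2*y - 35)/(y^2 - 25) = (y - 7)/(y - 5)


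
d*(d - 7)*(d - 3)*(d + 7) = d^4 - 3*d^3 - 49*d^2 + 147*d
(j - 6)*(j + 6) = j^2 - 36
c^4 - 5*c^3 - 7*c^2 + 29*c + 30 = (c - 5)*(c - 3)*(c + 1)*(c + 2)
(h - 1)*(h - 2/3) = h^2 - 5*h/3 + 2/3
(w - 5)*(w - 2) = w^2 - 7*w + 10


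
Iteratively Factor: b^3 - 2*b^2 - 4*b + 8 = (b + 2)*(b^2 - 4*b + 4) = (b - 2)*(b + 2)*(b - 2)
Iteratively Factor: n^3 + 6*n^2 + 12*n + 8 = (n + 2)*(n^2 + 4*n + 4) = (n + 2)^2*(n + 2)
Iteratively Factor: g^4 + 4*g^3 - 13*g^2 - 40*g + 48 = (g - 3)*(g^3 + 7*g^2 + 8*g - 16) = (g - 3)*(g + 4)*(g^2 + 3*g - 4) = (g - 3)*(g + 4)^2*(g - 1)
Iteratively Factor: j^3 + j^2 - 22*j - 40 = (j + 2)*(j^2 - j - 20) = (j - 5)*(j + 2)*(j + 4)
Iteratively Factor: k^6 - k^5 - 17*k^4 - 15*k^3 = (k - 5)*(k^5 + 4*k^4 + 3*k^3) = (k - 5)*(k + 1)*(k^4 + 3*k^3) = k*(k - 5)*(k + 1)*(k^3 + 3*k^2) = k^2*(k - 5)*(k + 1)*(k^2 + 3*k) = k^3*(k - 5)*(k + 1)*(k + 3)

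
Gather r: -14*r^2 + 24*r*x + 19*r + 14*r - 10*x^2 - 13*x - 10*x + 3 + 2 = -14*r^2 + r*(24*x + 33) - 10*x^2 - 23*x + 5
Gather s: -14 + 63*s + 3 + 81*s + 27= 144*s + 16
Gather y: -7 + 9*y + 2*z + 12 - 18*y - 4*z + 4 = -9*y - 2*z + 9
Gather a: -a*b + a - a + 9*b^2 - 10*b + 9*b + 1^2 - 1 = -a*b + 9*b^2 - b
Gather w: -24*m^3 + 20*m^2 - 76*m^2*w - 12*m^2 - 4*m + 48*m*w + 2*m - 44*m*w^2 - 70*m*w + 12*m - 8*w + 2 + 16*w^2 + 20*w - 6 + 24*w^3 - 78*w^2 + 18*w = -24*m^3 + 8*m^2 + 10*m + 24*w^3 + w^2*(-44*m - 62) + w*(-76*m^2 - 22*m + 30) - 4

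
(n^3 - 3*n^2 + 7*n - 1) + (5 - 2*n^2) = n^3 - 5*n^2 + 7*n + 4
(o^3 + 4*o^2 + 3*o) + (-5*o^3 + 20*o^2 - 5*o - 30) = -4*o^3 + 24*o^2 - 2*o - 30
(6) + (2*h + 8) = 2*h + 14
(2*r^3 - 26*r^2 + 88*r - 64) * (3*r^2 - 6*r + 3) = 6*r^5 - 90*r^4 + 426*r^3 - 798*r^2 + 648*r - 192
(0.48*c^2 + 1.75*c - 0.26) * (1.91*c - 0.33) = 0.9168*c^3 + 3.1841*c^2 - 1.0741*c + 0.0858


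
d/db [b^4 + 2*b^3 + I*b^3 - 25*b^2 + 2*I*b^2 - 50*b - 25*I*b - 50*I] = 4*b^3 + b^2*(6 + 3*I) + b*(-50 + 4*I) - 50 - 25*I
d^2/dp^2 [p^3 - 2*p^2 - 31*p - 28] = 6*p - 4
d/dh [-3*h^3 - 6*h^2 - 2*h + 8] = -9*h^2 - 12*h - 2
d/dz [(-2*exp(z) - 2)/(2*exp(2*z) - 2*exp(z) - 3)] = (4*exp(2*z) + 8*exp(z) + 2)*exp(z)/(4*exp(4*z) - 8*exp(3*z) - 8*exp(2*z) + 12*exp(z) + 9)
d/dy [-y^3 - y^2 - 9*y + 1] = -3*y^2 - 2*y - 9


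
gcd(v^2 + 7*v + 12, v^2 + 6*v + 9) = v + 3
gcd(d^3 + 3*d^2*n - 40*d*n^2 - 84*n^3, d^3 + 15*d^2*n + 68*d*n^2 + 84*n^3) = d^2 + 9*d*n + 14*n^2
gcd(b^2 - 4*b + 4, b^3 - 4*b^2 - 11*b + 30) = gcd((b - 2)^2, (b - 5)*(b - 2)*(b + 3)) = b - 2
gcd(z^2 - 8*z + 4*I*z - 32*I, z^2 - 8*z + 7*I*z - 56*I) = z - 8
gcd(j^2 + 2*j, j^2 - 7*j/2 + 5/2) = 1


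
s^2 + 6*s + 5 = (s + 1)*(s + 5)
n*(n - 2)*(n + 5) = n^3 + 3*n^2 - 10*n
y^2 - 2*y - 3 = (y - 3)*(y + 1)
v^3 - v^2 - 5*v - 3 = (v - 3)*(v + 1)^2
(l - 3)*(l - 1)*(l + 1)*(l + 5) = l^4 + 2*l^3 - 16*l^2 - 2*l + 15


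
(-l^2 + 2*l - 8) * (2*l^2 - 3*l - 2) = -2*l^4 + 7*l^3 - 20*l^2 + 20*l + 16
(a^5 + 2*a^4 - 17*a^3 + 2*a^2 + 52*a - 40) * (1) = a^5 + 2*a^4 - 17*a^3 + 2*a^2 + 52*a - 40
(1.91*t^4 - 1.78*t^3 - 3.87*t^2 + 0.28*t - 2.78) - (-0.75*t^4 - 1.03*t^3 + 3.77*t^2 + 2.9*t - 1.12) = 2.66*t^4 - 0.75*t^3 - 7.64*t^2 - 2.62*t - 1.66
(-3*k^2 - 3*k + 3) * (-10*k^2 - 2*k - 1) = 30*k^4 + 36*k^3 - 21*k^2 - 3*k - 3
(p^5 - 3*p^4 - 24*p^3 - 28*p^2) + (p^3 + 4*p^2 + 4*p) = p^5 - 3*p^4 - 23*p^3 - 24*p^2 + 4*p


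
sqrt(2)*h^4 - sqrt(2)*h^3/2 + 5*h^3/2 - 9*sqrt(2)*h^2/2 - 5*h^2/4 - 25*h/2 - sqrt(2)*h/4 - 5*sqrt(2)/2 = (h - 5/2)*(h + 2)*(h + sqrt(2))*(sqrt(2)*h + 1/2)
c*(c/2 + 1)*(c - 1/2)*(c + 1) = c^4/2 + 5*c^3/4 + c^2/4 - c/2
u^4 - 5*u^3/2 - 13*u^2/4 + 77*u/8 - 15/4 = (u - 5/2)*(u - 3/2)*(u - 1/2)*(u + 2)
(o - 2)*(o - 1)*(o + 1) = o^3 - 2*o^2 - o + 2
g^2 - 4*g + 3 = (g - 3)*(g - 1)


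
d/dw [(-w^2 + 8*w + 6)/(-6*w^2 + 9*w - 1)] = (39*w^2 + 74*w - 62)/(36*w^4 - 108*w^3 + 93*w^2 - 18*w + 1)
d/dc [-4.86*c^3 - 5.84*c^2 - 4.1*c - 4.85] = -14.58*c^2 - 11.68*c - 4.1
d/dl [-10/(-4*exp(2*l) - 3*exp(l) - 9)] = (-80*exp(l) - 30)*exp(l)/(4*exp(2*l) + 3*exp(l) + 9)^2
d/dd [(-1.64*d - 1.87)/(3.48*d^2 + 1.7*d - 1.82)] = (5.7072*d^2 + 13.0152*d + 6.1638)/(12.1104*d^4 + 11.832*d^3 - 9.7772*d^2 - 6.188*d + 3.3124)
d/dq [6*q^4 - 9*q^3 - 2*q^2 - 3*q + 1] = 24*q^3 - 27*q^2 - 4*q - 3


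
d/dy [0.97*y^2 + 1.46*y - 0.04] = 1.94*y + 1.46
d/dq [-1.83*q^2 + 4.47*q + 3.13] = 4.47 - 3.66*q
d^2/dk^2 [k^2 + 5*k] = 2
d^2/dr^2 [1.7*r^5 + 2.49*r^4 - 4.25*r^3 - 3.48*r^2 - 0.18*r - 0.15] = 34.0*r^3 + 29.88*r^2 - 25.5*r - 6.96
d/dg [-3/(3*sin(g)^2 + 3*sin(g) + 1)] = 9*(2*sin(g) + 1)*cos(g)/(3*sin(g)^2 + 3*sin(g) + 1)^2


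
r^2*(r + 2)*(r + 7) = r^4 + 9*r^3 + 14*r^2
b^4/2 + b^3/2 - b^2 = b^2*(b/2 + 1)*(b - 1)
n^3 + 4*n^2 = n^2*(n + 4)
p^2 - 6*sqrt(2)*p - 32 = (p - 8*sqrt(2))*(p + 2*sqrt(2))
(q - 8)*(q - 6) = q^2 - 14*q + 48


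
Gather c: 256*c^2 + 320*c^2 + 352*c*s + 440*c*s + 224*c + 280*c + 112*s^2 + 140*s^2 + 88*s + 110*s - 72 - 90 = 576*c^2 + c*(792*s + 504) + 252*s^2 + 198*s - 162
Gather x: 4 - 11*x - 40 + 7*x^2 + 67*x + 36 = 7*x^2 + 56*x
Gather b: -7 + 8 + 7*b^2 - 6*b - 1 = 7*b^2 - 6*b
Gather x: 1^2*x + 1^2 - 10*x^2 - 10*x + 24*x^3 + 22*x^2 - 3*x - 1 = 24*x^3 + 12*x^2 - 12*x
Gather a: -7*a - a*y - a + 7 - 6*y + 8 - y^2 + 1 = a*(-y - 8) - y^2 - 6*y + 16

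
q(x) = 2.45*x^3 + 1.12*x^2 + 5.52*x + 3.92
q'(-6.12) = 267.10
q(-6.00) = -518.08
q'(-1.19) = 13.26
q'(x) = 7.35*x^2 + 2.24*x + 5.52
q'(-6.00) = 256.68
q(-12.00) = -4134.64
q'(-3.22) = 74.51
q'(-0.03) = 5.46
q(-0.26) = 2.52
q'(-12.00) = 1037.04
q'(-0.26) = 5.43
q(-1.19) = -5.19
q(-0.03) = 3.76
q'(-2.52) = 46.55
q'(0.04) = 5.62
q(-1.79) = -16.42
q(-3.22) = -84.04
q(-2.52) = -42.09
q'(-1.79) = 25.06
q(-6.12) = -549.50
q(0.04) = 4.14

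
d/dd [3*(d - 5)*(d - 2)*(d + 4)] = 9*d^2 - 18*d - 54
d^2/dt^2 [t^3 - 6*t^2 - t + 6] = 6*t - 12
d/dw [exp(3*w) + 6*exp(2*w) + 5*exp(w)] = (3*exp(2*w) + 12*exp(w) + 5)*exp(w)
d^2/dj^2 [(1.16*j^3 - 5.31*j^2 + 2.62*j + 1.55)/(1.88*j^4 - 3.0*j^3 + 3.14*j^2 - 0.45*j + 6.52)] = (8.19980800000002*j^9 - 112.605984*j^8 + 249.725664*j^7 - 124.156976*j^6 - 432.5364*j^5 + 2074.710744*j^4 - 2352.692692*j^3 + 1123.067088*j^2 + 142.807068*j - 498.924218)/(6.644672*j^12 - 31.8096*j^11 + 84.054048*j^10 - 138.02904*j^9 + 224.749008*j^8 - 337.46184*j^7 + 464.508428*j^6 - 416.73888*j^5 + 487.331982*j^4 - 437.961285*j^3 + 404.408868*j^2 - 57.38904*j + 277.167808)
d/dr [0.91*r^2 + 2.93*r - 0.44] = 1.82*r + 2.93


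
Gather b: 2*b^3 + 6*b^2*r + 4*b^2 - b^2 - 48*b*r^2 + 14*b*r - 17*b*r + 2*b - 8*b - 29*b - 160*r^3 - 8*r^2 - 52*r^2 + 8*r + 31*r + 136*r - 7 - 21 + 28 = 2*b^3 + b^2*(6*r + 3) + b*(-48*r^2 - 3*r - 35) - 160*r^3 - 60*r^2 + 175*r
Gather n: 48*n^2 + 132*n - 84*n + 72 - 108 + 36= 48*n^2 + 48*n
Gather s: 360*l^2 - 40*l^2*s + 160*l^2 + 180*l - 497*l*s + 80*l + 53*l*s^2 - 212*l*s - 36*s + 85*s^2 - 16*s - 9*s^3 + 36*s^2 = 520*l^2 + 260*l - 9*s^3 + s^2*(53*l + 121) + s*(-40*l^2 - 709*l - 52)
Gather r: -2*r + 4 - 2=2 - 2*r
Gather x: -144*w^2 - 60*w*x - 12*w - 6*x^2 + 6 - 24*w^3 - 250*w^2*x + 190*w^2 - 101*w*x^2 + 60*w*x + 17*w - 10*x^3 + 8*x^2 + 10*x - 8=-24*w^3 + 46*w^2 + 5*w - 10*x^3 + x^2*(2 - 101*w) + x*(10 - 250*w^2) - 2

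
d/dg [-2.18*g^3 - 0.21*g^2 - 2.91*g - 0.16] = -6.54*g^2 - 0.42*g - 2.91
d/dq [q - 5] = 1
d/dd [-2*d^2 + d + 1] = 1 - 4*d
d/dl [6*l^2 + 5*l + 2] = 12*l + 5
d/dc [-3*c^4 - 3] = -12*c^3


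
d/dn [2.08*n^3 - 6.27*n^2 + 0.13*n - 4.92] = 6.24*n^2 - 12.54*n + 0.13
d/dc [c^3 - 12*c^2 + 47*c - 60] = 3*c^2 - 24*c + 47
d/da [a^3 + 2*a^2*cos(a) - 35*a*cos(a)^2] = -2*a^2*sin(a) + 3*a^2 + 35*a*sin(2*a) + 4*a*cos(a) - 35*cos(a)^2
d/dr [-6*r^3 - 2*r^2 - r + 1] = -18*r^2 - 4*r - 1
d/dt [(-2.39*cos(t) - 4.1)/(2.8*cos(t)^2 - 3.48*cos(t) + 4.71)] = (-6.692*cos(t)^2 - 22.96*cos(t) + 25.5249)*sin(t)/(7.84*cos(t)^4 - 19.488*cos(t)^3 + 38.4864*cos(t)^2 - 32.7816*cos(t) + 22.1841)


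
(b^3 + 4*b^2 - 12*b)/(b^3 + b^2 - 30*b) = (b - 2)/(b - 5)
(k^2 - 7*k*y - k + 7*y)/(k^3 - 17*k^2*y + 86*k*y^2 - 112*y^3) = (k - 1)/(k^2 - 10*k*y + 16*y^2)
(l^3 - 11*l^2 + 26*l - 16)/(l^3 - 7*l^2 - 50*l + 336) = (l^2 - 3*l + 2)/(l^2 + l - 42)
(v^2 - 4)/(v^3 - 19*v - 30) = (v - 2)/(v^2 - 2*v - 15)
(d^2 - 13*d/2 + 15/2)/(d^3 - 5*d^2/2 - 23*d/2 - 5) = (2*d - 3)/(2*d^2 + 5*d + 2)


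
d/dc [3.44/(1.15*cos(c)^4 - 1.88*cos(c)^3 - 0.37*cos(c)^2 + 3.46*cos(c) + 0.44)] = (15.824*cos(c)^3 - 19.4016*cos(c)^2 - 2.5456*cos(c) + 11.9024)*sin(c)/(1.15*cos(c)^4 - 1.88*cos(c)^3 - 0.37*cos(c)^2 + 3.46*cos(c) + 0.44)^2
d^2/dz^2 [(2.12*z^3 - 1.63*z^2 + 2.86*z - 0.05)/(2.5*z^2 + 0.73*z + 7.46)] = (1.4210854715202e-14*z^5 - 1.4210854715202e-14*z^4 - 35.1170040000001*z^3 + 249.792576*z^2 + 387.306852*z - 210.762482)/(15.625*z^6 + 13.6875*z^5 + 143.87175*z^4 + 82.076017*z^3 + 429.313302*z^2 + 121.877004*z + 415.160936)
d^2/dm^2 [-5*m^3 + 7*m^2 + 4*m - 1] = 14 - 30*m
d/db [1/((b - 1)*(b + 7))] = 2*(-b - 3)/(b^4 + 12*b^3 + 22*b^2 - 84*b + 49)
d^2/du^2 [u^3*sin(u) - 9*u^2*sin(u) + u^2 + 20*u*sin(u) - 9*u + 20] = -u^3*sin(u) + 9*u^2*sin(u) + 6*u^2*cos(u) - 14*u*sin(u) - 36*u*cos(u) - 18*sin(u) + 40*cos(u) + 2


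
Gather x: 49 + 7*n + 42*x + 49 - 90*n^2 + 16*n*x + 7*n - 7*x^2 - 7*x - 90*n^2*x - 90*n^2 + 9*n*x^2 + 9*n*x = -180*n^2 + 14*n + x^2*(9*n - 7) + x*(-90*n^2 + 25*n + 35) + 98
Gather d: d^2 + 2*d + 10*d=d^2 + 12*d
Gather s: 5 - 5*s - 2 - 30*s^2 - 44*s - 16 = -30*s^2 - 49*s - 13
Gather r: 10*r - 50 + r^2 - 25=r^2 + 10*r - 75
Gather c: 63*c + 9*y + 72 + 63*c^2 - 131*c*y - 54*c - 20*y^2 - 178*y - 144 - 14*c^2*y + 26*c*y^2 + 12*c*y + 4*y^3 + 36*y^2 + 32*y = c^2*(63 - 14*y) + c*(26*y^2 - 119*y + 9) + 4*y^3 + 16*y^2 - 137*y - 72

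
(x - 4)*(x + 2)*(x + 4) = x^3 + 2*x^2 - 16*x - 32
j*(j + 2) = j^2 + 2*j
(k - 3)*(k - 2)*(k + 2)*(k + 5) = k^4 + 2*k^3 - 19*k^2 - 8*k + 60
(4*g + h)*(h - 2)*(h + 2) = 4*g*h^2 - 16*g + h^3 - 4*h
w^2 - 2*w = w*(w - 2)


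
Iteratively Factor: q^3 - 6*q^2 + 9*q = (q - 3)*(q^2 - 3*q) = q*(q - 3)*(q - 3)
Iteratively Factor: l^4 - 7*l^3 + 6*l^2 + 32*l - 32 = (l + 2)*(l^3 - 9*l^2 + 24*l - 16) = (l - 4)*(l + 2)*(l^2 - 5*l + 4) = (l - 4)^2*(l + 2)*(l - 1)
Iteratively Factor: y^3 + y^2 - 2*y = (y - 1)*(y^2 + 2*y) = (y - 1)*(y + 2)*(y)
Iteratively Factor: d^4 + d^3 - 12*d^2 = (d - 3)*(d^3 + 4*d^2) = d*(d - 3)*(d^2 + 4*d) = d*(d - 3)*(d + 4)*(d)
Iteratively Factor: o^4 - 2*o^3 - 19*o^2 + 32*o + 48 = (o - 3)*(o^3 + o^2 - 16*o - 16) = (o - 4)*(o - 3)*(o^2 + 5*o + 4) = (o - 4)*(o - 3)*(o + 1)*(o + 4)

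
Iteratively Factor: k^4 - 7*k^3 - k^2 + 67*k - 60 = (k + 3)*(k^3 - 10*k^2 + 29*k - 20) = (k - 5)*(k + 3)*(k^2 - 5*k + 4) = (k - 5)*(k - 1)*(k + 3)*(k - 4)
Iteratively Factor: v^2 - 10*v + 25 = (v - 5)*(v - 5)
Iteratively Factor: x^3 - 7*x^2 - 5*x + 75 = (x + 3)*(x^2 - 10*x + 25) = (x - 5)*(x + 3)*(x - 5)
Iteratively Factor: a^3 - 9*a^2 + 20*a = (a)*(a^2 - 9*a + 20) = a*(a - 4)*(a - 5)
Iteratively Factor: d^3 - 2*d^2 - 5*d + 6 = (d - 1)*(d^2 - d - 6) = (d - 3)*(d - 1)*(d + 2)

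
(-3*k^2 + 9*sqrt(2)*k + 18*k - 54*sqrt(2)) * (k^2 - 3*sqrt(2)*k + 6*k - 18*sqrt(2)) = -3*k^4 + 18*sqrt(2)*k^3 + 54*k^2 - 648*sqrt(2)*k + 1944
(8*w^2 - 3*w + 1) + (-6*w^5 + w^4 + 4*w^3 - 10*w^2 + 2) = -6*w^5 + w^4 + 4*w^3 - 2*w^2 - 3*w + 3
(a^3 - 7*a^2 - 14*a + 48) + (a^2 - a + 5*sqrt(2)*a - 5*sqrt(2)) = a^3 - 6*a^2 - 15*a + 5*sqrt(2)*a - 5*sqrt(2) + 48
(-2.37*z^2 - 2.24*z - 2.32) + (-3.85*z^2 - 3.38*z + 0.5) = -6.22*z^2 - 5.62*z - 1.82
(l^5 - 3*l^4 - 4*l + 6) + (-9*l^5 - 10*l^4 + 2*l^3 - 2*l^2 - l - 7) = -8*l^5 - 13*l^4 + 2*l^3 - 2*l^2 - 5*l - 1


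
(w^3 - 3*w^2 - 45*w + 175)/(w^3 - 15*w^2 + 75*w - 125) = (w + 7)/(w - 5)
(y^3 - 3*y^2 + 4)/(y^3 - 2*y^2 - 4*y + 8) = (y + 1)/(y + 2)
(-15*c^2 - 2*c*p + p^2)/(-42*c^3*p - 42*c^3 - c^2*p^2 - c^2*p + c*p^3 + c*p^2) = (15*c^2 + 2*c*p - p^2)/(c*(42*c^2*p + 42*c^2 + c*p^2 + c*p - p^3 - p^2))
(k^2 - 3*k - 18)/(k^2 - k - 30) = (k + 3)/(k + 5)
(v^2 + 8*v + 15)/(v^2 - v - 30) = (v + 3)/(v - 6)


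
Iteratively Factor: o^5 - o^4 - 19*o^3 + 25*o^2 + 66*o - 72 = (o + 2)*(o^4 - 3*o^3 - 13*o^2 + 51*o - 36) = (o - 3)*(o + 2)*(o^3 - 13*o + 12) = (o - 3)*(o + 2)*(o + 4)*(o^2 - 4*o + 3) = (o - 3)*(o - 1)*(o + 2)*(o + 4)*(o - 3)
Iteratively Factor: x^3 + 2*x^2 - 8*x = (x + 4)*(x^2 - 2*x) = (x - 2)*(x + 4)*(x)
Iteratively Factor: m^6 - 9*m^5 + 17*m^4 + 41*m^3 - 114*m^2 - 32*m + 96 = (m + 2)*(m^5 - 11*m^4 + 39*m^3 - 37*m^2 - 40*m + 48) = (m - 1)*(m + 2)*(m^4 - 10*m^3 + 29*m^2 - 8*m - 48) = (m - 4)*(m - 1)*(m + 2)*(m^3 - 6*m^2 + 5*m + 12) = (m - 4)*(m - 3)*(m - 1)*(m + 2)*(m^2 - 3*m - 4) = (m - 4)*(m - 3)*(m - 1)*(m + 1)*(m + 2)*(m - 4)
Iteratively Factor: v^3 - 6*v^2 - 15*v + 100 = (v - 5)*(v^2 - v - 20) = (v - 5)^2*(v + 4)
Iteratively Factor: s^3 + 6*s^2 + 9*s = (s + 3)*(s^2 + 3*s) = s*(s + 3)*(s + 3)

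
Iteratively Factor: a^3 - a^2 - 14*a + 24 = (a + 4)*(a^2 - 5*a + 6) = (a - 3)*(a + 4)*(a - 2)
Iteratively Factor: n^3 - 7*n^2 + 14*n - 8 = (n - 1)*(n^2 - 6*n + 8) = (n - 2)*(n - 1)*(n - 4)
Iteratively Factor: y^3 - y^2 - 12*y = (y - 4)*(y^2 + 3*y) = y*(y - 4)*(y + 3)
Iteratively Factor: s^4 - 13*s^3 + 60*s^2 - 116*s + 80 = (s - 2)*(s^3 - 11*s^2 + 38*s - 40) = (s - 4)*(s - 2)*(s^2 - 7*s + 10) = (s - 4)*(s - 2)^2*(s - 5)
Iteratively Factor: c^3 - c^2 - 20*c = (c)*(c^2 - c - 20) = c*(c + 4)*(c - 5)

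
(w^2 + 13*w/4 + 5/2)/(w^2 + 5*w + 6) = (w + 5/4)/(w + 3)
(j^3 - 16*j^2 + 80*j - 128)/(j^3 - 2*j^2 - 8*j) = (j^2 - 12*j + 32)/(j*(j + 2))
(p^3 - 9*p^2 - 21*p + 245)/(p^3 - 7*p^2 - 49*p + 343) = (p + 5)/(p + 7)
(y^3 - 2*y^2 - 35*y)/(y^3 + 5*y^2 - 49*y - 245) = y/(y + 7)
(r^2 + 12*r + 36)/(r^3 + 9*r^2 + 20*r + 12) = (r + 6)/(r^2 + 3*r + 2)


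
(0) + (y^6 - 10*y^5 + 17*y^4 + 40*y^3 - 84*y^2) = y^6 - 10*y^5 + 17*y^4 + 40*y^3 - 84*y^2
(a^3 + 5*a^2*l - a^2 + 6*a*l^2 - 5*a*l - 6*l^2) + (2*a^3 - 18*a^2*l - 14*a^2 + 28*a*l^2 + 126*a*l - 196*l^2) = 3*a^3 - 13*a^2*l - 15*a^2 + 34*a*l^2 + 121*a*l - 202*l^2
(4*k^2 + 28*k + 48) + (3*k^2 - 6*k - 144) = 7*k^2 + 22*k - 96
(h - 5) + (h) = 2*h - 5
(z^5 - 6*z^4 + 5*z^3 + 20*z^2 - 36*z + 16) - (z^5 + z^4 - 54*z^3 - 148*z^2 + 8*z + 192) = -7*z^4 + 59*z^3 + 168*z^2 - 44*z - 176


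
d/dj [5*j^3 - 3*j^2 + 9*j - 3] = 15*j^2 - 6*j + 9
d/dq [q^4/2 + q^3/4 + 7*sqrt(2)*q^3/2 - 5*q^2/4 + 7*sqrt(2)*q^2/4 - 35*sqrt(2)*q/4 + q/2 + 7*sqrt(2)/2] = 2*q^3 + 3*q^2/4 + 21*sqrt(2)*q^2/2 - 5*q/2 + 7*sqrt(2)*q/2 - 35*sqrt(2)/4 + 1/2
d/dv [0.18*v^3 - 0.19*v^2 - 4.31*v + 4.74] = 0.54*v^2 - 0.38*v - 4.31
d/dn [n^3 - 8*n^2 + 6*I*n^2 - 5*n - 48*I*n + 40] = 3*n^2 + n*(-16 + 12*I) - 5 - 48*I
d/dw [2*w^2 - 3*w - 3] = 4*w - 3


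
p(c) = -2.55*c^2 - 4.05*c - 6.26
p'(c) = -5.1*c - 4.05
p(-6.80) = -96.63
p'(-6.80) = 30.63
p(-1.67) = -6.61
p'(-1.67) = 4.47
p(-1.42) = -5.65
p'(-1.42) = 3.19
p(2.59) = -33.86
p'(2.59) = -17.26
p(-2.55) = -12.51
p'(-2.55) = 8.96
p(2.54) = -33.00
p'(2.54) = -17.00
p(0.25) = -7.43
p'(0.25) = -5.32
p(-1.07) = -4.85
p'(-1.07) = 1.41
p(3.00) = -41.36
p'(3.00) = -19.35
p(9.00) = -249.26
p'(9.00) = -49.95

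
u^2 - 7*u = u*(u - 7)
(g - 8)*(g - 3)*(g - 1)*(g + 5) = g^4 - 7*g^3 - 25*g^2 + 151*g - 120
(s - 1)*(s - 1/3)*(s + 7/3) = s^3 + s^2 - 25*s/9 + 7/9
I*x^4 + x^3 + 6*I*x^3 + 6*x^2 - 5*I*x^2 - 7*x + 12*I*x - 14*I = (x + 7)*(x - 2*I)*(x + I)*(I*x - I)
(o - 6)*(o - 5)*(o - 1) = o^3 - 12*o^2 + 41*o - 30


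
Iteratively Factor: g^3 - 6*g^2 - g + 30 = (g - 3)*(g^2 - 3*g - 10) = (g - 5)*(g - 3)*(g + 2)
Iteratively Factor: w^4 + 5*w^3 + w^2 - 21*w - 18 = (w + 3)*(w^3 + 2*w^2 - 5*w - 6) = (w + 1)*(w + 3)*(w^2 + w - 6) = (w + 1)*(w + 3)^2*(w - 2)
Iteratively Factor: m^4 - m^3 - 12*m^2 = (m)*(m^3 - m^2 - 12*m) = m*(m + 3)*(m^2 - 4*m) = m*(m - 4)*(m + 3)*(m)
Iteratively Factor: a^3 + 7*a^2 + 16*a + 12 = (a + 3)*(a^2 + 4*a + 4) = (a + 2)*(a + 3)*(a + 2)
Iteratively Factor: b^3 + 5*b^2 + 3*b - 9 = (b + 3)*(b^2 + 2*b - 3) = (b - 1)*(b + 3)*(b + 3)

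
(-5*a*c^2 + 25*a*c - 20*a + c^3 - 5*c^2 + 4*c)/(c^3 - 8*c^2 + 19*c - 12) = (-5*a + c)/(c - 3)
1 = 1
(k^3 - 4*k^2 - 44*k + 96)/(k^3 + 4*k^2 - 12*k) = (k - 8)/k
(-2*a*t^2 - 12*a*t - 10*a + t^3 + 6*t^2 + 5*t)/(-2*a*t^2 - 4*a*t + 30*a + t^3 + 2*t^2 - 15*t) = (t + 1)/(t - 3)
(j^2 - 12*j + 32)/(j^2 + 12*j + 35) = (j^2 - 12*j + 32)/(j^2 + 12*j + 35)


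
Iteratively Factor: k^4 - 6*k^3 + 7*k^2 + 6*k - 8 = (k - 1)*(k^3 - 5*k^2 + 2*k + 8) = (k - 4)*(k - 1)*(k^2 - k - 2) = (k - 4)*(k - 1)*(k + 1)*(k - 2)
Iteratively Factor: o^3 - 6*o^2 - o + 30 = (o - 5)*(o^2 - o - 6) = (o - 5)*(o - 3)*(o + 2)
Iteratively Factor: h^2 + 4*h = (h + 4)*(h)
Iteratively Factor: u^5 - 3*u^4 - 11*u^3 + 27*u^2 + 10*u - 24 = (u - 1)*(u^4 - 2*u^3 - 13*u^2 + 14*u + 24) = (u - 2)*(u - 1)*(u^3 - 13*u - 12) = (u - 4)*(u - 2)*(u - 1)*(u^2 + 4*u + 3) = (u - 4)*(u - 2)*(u - 1)*(u + 1)*(u + 3)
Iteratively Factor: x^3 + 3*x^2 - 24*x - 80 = (x - 5)*(x^2 + 8*x + 16) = (x - 5)*(x + 4)*(x + 4)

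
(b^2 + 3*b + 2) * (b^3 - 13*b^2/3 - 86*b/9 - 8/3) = b^5 - 4*b^4/3 - 185*b^3/9 - 40*b^2 - 244*b/9 - 16/3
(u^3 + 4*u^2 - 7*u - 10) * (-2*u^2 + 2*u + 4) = -2*u^5 - 6*u^4 + 26*u^3 + 22*u^2 - 48*u - 40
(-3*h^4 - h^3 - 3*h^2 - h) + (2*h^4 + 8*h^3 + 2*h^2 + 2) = -h^4 + 7*h^3 - h^2 - h + 2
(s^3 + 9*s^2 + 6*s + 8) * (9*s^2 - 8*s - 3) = 9*s^5 + 73*s^4 - 21*s^3 - 3*s^2 - 82*s - 24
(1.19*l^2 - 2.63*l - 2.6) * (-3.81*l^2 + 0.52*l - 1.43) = -4.5339*l^4 + 10.6391*l^3 + 6.8367*l^2 + 2.4089*l + 3.718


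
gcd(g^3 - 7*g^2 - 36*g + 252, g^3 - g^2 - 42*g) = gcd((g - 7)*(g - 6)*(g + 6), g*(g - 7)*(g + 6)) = g^2 - g - 42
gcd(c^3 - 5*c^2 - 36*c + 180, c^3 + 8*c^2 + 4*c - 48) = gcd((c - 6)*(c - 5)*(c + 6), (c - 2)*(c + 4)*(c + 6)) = c + 6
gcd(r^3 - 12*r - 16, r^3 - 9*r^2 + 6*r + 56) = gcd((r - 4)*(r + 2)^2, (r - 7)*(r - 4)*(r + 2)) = r^2 - 2*r - 8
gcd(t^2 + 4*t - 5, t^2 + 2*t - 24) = 1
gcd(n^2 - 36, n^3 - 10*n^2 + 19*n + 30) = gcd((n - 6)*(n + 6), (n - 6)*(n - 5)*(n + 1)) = n - 6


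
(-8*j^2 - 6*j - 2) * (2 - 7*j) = 56*j^3 + 26*j^2 + 2*j - 4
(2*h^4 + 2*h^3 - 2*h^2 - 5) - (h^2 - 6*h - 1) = 2*h^4 + 2*h^3 - 3*h^2 + 6*h - 4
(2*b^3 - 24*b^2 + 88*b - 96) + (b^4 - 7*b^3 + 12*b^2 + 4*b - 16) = b^4 - 5*b^3 - 12*b^2 + 92*b - 112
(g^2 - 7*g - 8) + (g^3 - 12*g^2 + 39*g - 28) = g^3 - 11*g^2 + 32*g - 36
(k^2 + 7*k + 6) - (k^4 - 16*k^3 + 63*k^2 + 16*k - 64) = -k^4 + 16*k^3 - 62*k^2 - 9*k + 70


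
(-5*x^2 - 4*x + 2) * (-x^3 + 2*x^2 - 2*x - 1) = 5*x^5 - 6*x^4 + 17*x^2 - 2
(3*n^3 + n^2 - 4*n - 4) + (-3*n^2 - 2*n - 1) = 3*n^3 - 2*n^2 - 6*n - 5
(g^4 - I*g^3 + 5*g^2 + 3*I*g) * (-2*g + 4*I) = -2*g^5 + 6*I*g^4 - 6*g^3 + 14*I*g^2 - 12*g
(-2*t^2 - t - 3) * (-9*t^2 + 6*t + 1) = 18*t^4 - 3*t^3 + 19*t^2 - 19*t - 3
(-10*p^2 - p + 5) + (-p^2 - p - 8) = -11*p^2 - 2*p - 3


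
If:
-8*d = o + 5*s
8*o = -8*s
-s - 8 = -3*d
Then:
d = 8/5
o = 16/5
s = -16/5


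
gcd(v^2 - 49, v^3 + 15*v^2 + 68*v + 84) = v + 7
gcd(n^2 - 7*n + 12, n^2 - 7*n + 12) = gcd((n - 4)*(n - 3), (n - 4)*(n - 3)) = n^2 - 7*n + 12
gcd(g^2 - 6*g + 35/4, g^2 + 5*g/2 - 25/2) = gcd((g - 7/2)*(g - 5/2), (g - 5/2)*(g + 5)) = g - 5/2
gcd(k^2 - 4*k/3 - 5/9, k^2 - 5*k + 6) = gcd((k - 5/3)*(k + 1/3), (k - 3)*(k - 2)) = 1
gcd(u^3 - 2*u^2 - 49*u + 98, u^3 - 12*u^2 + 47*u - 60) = 1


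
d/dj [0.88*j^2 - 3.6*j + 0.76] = 1.76*j - 3.6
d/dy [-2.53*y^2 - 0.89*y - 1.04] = -5.06*y - 0.89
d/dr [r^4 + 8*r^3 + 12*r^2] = 4*r*(r^2 + 6*r + 6)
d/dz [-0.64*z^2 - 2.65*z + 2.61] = -1.28*z - 2.65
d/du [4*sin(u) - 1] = 4*cos(u)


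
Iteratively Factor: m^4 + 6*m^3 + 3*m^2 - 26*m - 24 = (m - 2)*(m^3 + 8*m^2 + 19*m + 12) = (m - 2)*(m + 4)*(m^2 + 4*m + 3) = (m - 2)*(m + 1)*(m + 4)*(m + 3)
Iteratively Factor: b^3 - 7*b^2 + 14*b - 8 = (b - 1)*(b^2 - 6*b + 8) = (b - 2)*(b - 1)*(b - 4)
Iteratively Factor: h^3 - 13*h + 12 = (h - 3)*(h^2 + 3*h - 4) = (h - 3)*(h + 4)*(h - 1)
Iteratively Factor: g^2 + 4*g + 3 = (g + 1)*(g + 3)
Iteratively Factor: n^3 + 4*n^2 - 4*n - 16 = (n - 2)*(n^2 + 6*n + 8) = (n - 2)*(n + 4)*(n + 2)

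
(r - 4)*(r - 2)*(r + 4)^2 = r^4 + 2*r^3 - 24*r^2 - 32*r + 128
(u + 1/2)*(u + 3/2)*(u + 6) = u^3 + 8*u^2 + 51*u/4 + 9/2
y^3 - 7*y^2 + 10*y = y*(y - 5)*(y - 2)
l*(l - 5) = l^2 - 5*l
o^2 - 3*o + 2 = (o - 2)*(o - 1)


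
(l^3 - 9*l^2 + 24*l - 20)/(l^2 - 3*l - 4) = (-l^3 + 9*l^2 - 24*l + 20)/(-l^2 + 3*l + 4)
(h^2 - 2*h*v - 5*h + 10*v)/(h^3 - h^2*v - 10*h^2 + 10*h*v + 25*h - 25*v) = (-h + 2*v)/(-h^2 + h*v + 5*h - 5*v)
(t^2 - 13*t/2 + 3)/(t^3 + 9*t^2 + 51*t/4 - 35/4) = 2*(t - 6)/(2*t^2 + 19*t + 35)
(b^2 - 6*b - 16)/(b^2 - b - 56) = (b + 2)/(b + 7)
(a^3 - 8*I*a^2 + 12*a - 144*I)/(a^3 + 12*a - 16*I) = (a^2 - 12*I*a - 36)/(a^2 - 4*I*a - 4)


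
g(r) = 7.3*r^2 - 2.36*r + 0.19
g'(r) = 14.6*r - 2.36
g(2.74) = 48.53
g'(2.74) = 37.64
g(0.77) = 2.70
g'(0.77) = 8.88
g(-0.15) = 0.71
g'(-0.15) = -4.55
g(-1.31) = 15.81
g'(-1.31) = -21.49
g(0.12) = 0.01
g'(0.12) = -0.61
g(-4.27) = 143.37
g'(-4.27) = -64.70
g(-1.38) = 17.35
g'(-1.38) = -22.51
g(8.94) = 562.53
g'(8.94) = 128.16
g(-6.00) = 277.15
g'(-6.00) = -89.96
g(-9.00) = 612.73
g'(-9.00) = -133.76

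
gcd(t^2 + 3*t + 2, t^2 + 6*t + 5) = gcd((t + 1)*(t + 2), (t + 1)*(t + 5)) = t + 1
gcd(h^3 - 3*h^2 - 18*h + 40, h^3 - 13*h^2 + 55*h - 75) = h - 5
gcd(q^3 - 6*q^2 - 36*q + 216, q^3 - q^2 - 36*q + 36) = q^2 - 36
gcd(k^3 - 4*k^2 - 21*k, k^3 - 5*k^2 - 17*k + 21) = k^2 - 4*k - 21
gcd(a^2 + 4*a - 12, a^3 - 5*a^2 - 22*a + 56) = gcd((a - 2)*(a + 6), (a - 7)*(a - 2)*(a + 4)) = a - 2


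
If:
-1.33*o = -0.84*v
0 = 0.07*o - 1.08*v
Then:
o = 0.00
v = 0.00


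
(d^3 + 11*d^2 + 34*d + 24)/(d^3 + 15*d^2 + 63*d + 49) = (d^2 + 10*d + 24)/(d^2 + 14*d + 49)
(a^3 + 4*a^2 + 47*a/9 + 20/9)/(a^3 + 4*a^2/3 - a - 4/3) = (a + 5/3)/(a - 1)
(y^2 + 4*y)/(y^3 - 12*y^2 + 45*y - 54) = y*(y + 4)/(y^3 - 12*y^2 + 45*y - 54)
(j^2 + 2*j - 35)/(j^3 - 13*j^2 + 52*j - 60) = (j + 7)/(j^2 - 8*j + 12)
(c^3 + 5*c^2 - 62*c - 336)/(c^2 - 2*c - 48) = c + 7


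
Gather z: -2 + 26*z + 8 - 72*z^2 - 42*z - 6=-72*z^2 - 16*z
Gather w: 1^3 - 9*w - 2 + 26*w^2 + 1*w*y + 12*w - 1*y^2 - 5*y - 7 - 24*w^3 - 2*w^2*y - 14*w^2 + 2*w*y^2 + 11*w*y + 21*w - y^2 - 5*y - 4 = -24*w^3 + w^2*(12 - 2*y) + w*(2*y^2 + 12*y + 24) - 2*y^2 - 10*y - 12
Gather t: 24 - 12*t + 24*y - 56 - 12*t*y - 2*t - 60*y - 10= t*(-12*y - 14) - 36*y - 42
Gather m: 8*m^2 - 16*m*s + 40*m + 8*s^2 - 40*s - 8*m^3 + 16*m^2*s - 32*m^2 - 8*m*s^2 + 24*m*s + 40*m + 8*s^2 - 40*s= -8*m^3 + m^2*(16*s - 24) + m*(-8*s^2 + 8*s + 80) + 16*s^2 - 80*s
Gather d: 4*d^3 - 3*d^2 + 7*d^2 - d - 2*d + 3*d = 4*d^3 + 4*d^2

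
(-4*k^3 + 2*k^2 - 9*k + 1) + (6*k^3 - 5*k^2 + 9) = 2*k^3 - 3*k^2 - 9*k + 10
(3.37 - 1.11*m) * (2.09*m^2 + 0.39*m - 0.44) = -2.3199*m^3 + 6.6104*m^2 + 1.8027*m - 1.4828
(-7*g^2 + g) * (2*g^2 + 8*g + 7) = -14*g^4 - 54*g^3 - 41*g^2 + 7*g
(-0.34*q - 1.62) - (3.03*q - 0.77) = -3.37*q - 0.85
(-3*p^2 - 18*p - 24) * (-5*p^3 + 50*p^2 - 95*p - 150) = 15*p^5 - 60*p^4 - 495*p^3 + 960*p^2 + 4980*p + 3600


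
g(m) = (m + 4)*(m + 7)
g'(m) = 2*m + 11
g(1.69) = 49.45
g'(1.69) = 14.38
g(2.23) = 57.50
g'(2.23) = 15.46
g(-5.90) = -2.09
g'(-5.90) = -0.80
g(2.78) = 66.31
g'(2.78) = 16.56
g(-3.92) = 0.25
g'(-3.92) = 3.16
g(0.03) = 28.33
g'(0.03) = 11.06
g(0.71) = 36.31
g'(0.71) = 12.42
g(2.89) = 68.14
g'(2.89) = 16.78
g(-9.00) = 10.00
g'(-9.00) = -7.00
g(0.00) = 28.00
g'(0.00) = 11.00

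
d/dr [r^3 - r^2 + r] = 3*r^2 - 2*r + 1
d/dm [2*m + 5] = 2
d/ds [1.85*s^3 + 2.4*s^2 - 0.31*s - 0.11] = 5.55*s^2 + 4.8*s - 0.31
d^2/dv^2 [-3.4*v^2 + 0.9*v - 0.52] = -6.80000000000000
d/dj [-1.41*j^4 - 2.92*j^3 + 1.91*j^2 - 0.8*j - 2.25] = -5.64*j^3 - 8.76*j^2 + 3.82*j - 0.8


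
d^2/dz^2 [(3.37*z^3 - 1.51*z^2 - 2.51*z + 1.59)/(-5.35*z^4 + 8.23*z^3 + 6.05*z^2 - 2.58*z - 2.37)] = (-192.91565*z^9 + 259.31985*z^8 - 191.27748*z^7 - 1389.336922*z^6 + 2978.926026*z^5 - 879.915792000001*z^4 - 1382.686154*z^3 + 689.066856*z^2 + 65.195298*z - 80.496036)/(153.130375*z^12 - 706.689525*z^11 + 567.61467*z^10 + 1262.403533*z^9 - 1119.968175*z^8 - 1506.625689*z^7 + 677.477584*z^6 + 1023.270624*z^5 - 72.357588*z^4 - 343.467729*z^3 - 54.619731*z^2 + 43.474806*z + 13.312053)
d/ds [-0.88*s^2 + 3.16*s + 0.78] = 3.16 - 1.76*s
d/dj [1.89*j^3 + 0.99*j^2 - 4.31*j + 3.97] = 5.67*j^2 + 1.98*j - 4.31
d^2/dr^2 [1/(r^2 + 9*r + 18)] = 2*(-r^2 - 9*r + (2*r + 9)^2 - 18)/(r^2 + 9*r + 18)^3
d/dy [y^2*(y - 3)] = 3*y*(y - 2)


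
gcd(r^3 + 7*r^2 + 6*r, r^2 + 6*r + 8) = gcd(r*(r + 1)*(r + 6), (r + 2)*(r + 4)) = 1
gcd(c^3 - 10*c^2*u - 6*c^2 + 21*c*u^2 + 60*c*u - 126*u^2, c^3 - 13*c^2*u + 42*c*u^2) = -c + 7*u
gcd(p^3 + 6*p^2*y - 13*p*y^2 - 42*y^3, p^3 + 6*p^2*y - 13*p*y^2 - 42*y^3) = -p^3 - 6*p^2*y + 13*p*y^2 + 42*y^3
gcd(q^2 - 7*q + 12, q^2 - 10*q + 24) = q - 4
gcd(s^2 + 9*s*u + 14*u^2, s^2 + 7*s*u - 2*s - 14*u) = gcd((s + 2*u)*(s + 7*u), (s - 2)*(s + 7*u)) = s + 7*u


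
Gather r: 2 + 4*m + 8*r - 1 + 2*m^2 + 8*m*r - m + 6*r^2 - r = 2*m^2 + 3*m + 6*r^2 + r*(8*m + 7) + 1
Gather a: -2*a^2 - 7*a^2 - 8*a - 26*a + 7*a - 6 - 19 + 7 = -9*a^2 - 27*a - 18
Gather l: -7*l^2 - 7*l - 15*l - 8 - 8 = -7*l^2 - 22*l - 16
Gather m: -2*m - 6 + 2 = -2*m - 4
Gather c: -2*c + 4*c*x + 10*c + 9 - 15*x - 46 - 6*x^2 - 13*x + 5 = c*(4*x + 8) - 6*x^2 - 28*x - 32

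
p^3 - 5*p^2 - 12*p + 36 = (p - 6)*(p - 2)*(p + 3)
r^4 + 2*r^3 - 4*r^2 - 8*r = r*(r - 2)*(r + 2)^2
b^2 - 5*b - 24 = (b - 8)*(b + 3)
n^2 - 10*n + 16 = (n - 8)*(n - 2)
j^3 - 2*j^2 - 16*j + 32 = (j - 4)*(j - 2)*(j + 4)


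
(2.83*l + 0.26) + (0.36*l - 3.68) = 3.19*l - 3.42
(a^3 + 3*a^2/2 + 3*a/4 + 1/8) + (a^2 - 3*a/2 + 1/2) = a^3 + 5*a^2/2 - 3*a/4 + 5/8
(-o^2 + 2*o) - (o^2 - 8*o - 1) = -2*o^2 + 10*o + 1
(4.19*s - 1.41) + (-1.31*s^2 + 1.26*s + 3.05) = -1.31*s^2 + 5.45*s + 1.64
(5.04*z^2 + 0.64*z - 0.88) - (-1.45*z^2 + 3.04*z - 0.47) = 6.49*z^2 - 2.4*z - 0.41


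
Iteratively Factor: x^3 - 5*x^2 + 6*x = (x - 3)*(x^2 - 2*x) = x*(x - 3)*(x - 2)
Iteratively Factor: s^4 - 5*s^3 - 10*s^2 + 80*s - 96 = (s + 4)*(s^3 - 9*s^2 + 26*s - 24) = (s - 2)*(s + 4)*(s^2 - 7*s + 12) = (s - 4)*(s - 2)*(s + 4)*(s - 3)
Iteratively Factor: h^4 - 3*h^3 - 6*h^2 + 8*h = (h - 4)*(h^3 + h^2 - 2*h) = h*(h - 4)*(h^2 + h - 2) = h*(h - 4)*(h + 2)*(h - 1)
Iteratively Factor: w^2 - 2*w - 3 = (w - 3)*(w + 1)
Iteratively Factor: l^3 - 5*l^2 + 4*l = (l - 4)*(l^2 - l) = l*(l - 4)*(l - 1)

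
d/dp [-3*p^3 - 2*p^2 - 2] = p*(-9*p - 4)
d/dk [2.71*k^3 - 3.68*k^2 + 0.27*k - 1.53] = 8.13*k^2 - 7.36*k + 0.27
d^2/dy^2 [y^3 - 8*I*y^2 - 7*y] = 6*y - 16*I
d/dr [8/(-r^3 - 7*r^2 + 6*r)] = 8*(3*r^2 + 14*r - 6)/(r^2*(r^2 + 7*r - 6)^2)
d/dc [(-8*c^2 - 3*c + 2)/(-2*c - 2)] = (8*c^2 + 16*c + 5)/(2*(c^2 + 2*c + 1))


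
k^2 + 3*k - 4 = (k - 1)*(k + 4)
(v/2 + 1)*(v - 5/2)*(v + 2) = v^3/2 + 3*v^2/4 - 3*v - 5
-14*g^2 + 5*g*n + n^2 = (-2*g + n)*(7*g + n)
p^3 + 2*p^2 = p^2*(p + 2)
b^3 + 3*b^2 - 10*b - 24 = (b - 3)*(b + 2)*(b + 4)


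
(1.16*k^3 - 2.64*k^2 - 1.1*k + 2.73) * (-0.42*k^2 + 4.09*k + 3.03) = -0.4872*k^5 + 5.8532*k^4 - 6.8208*k^3 - 13.6448*k^2 + 7.8327*k + 8.2719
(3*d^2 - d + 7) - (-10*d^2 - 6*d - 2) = 13*d^2 + 5*d + 9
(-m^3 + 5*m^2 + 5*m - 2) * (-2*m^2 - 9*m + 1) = 2*m^5 - m^4 - 56*m^3 - 36*m^2 + 23*m - 2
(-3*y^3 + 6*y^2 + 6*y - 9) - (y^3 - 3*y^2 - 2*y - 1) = -4*y^3 + 9*y^2 + 8*y - 8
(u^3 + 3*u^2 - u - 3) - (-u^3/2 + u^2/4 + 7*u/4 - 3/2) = 3*u^3/2 + 11*u^2/4 - 11*u/4 - 3/2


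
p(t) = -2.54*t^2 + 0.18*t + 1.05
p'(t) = 0.18 - 5.08*t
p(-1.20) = -2.82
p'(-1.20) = 6.28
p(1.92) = -7.97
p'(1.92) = -9.57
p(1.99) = -8.65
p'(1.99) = -9.93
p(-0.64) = -0.11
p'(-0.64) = 3.43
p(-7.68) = -150.15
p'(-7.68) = 39.19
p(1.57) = -4.93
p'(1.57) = -7.80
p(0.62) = 0.19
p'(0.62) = -2.97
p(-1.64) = -6.08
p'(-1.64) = 8.51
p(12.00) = -362.55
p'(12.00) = -60.78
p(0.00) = 1.05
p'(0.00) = 0.18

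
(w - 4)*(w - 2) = w^2 - 6*w + 8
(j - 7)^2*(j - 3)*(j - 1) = j^4 - 18*j^3 + 108*j^2 - 238*j + 147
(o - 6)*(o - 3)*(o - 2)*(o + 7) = o^4 - 4*o^3 - 41*o^2 + 216*o - 252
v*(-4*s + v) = -4*s*v + v^2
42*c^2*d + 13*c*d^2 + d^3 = d*(6*c + d)*(7*c + d)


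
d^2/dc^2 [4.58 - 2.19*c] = 0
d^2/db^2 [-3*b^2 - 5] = -6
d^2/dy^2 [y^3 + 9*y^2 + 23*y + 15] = 6*y + 18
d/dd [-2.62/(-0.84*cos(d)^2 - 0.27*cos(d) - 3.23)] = (4.4016*cos(d) + 0.7074)*sin(d)/(0.84*cos(d)^2 + 0.27*cos(d) + 3.23)^2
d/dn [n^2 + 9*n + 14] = 2*n + 9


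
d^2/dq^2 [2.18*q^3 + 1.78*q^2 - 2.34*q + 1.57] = 13.08*q + 3.56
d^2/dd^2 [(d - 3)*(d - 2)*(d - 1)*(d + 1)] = 12*d^2 - 30*d + 10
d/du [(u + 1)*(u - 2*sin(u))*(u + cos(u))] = -(u + 1)*(u - 2*sin(u))*(sin(u) - 1) - (u + 1)*(u + cos(u))*(2*cos(u) - 1) + (u - 2*sin(u))*(u + cos(u))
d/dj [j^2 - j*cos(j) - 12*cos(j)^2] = j*sin(j) + 2*j + 12*sin(2*j) - cos(j)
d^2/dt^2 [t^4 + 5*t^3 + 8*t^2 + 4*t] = 12*t^2 + 30*t + 16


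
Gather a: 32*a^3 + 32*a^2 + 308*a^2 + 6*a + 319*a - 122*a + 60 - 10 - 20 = 32*a^3 + 340*a^2 + 203*a + 30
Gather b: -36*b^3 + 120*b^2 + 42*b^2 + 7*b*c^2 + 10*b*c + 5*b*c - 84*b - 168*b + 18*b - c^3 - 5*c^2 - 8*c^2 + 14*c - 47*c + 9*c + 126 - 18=-36*b^3 + 162*b^2 + b*(7*c^2 + 15*c - 234) - c^3 - 13*c^2 - 24*c + 108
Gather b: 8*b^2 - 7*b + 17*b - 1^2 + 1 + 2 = 8*b^2 + 10*b + 2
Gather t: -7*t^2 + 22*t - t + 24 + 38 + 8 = -7*t^2 + 21*t + 70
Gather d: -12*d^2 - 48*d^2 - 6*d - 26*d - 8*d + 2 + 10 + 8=-60*d^2 - 40*d + 20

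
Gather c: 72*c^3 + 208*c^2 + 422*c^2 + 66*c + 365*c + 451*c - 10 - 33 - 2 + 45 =72*c^3 + 630*c^2 + 882*c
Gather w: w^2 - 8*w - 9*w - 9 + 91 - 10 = w^2 - 17*w + 72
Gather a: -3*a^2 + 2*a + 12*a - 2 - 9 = -3*a^2 + 14*a - 11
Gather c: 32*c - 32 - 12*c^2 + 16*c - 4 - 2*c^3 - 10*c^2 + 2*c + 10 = -2*c^3 - 22*c^2 + 50*c - 26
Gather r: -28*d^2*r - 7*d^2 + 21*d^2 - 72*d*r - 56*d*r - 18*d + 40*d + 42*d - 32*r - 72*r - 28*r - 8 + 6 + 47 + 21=14*d^2 + 64*d + r*(-28*d^2 - 128*d - 132) + 66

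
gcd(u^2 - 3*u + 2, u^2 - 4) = u - 2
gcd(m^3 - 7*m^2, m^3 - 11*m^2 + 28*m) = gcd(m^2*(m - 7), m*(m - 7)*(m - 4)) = m^2 - 7*m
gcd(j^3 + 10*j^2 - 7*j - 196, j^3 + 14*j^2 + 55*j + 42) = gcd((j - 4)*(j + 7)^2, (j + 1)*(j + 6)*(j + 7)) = j + 7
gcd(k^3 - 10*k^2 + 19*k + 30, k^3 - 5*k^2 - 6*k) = k^2 - 5*k - 6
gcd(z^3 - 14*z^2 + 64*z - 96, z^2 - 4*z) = z - 4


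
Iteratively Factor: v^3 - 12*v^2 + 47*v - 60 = (v - 5)*(v^2 - 7*v + 12) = (v - 5)*(v - 4)*(v - 3)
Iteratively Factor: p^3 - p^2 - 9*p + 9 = (p + 3)*(p^2 - 4*p + 3) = (p - 1)*(p + 3)*(p - 3)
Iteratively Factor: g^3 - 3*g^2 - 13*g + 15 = (g + 3)*(g^2 - 6*g + 5) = (g - 5)*(g + 3)*(g - 1)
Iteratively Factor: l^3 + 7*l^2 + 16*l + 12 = (l + 2)*(l^2 + 5*l + 6) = (l + 2)^2*(l + 3)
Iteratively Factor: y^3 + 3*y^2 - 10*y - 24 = (y + 2)*(y^2 + y - 12) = (y - 3)*(y + 2)*(y + 4)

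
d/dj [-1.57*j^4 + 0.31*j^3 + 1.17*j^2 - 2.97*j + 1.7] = -6.28*j^3 + 0.93*j^2 + 2.34*j - 2.97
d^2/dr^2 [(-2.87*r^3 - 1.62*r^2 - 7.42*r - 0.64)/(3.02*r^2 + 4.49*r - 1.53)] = (5.6843418860808e-14*r^4 - 233.654202*r^3 + 38.3616660000001*r^2 - 298.089042*r - 141.25016)/(27.543608*r^6 + 122.851788*r^5 + 140.78787*r^4 - 33.960115*r^3 - 71.326305*r^2 + 31.531923*r - 3.581577)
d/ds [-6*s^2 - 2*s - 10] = -12*s - 2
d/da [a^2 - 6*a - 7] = 2*a - 6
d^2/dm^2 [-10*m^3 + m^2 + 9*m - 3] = 2 - 60*m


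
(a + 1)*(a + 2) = a^2 + 3*a + 2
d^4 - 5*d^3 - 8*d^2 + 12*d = d*(d - 6)*(d - 1)*(d + 2)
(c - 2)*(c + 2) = c^2 - 4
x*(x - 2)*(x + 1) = x^3 - x^2 - 2*x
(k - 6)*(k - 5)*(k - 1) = k^3 - 12*k^2 + 41*k - 30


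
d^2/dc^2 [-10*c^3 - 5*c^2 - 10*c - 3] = -60*c - 10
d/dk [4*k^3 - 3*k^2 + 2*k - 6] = 12*k^2 - 6*k + 2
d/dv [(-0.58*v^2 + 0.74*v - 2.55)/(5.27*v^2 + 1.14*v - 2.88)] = (-4.561*v^2 + 30.2178*v + 0.7758)/(27.7729*v^4 + 12.0156*v^3 - 29.0556*v^2 - 6.5664*v + 8.2944)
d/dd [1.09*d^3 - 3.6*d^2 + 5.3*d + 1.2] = 3.27*d^2 - 7.2*d + 5.3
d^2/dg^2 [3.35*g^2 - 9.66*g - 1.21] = 6.70000000000000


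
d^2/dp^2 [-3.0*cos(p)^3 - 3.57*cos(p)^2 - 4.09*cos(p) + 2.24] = 6.34*cos(p) + 7.14*cos(2*p) + 6.75*cos(3*p)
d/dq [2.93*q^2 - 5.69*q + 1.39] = 5.86*q - 5.69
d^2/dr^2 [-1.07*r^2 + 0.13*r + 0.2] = -2.14000000000000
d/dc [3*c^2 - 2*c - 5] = 6*c - 2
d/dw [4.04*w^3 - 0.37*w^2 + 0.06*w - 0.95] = 12.12*w^2 - 0.74*w + 0.06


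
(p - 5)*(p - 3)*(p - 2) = p^3 - 10*p^2 + 31*p - 30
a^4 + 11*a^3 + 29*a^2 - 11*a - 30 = (a - 1)*(a + 1)*(a + 5)*(a + 6)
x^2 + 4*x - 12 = (x - 2)*(x + 6)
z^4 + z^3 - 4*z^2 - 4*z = z*(z - 2)*(z + 1)*(z + 2)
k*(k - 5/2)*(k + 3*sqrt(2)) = k^3 - 5*k^2/2 + 3*sqrt(2)*k^2 - 15*sqrt(2)*k/2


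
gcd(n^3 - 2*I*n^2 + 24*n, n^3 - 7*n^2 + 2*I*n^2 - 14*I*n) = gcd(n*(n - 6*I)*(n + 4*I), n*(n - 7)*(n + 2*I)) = n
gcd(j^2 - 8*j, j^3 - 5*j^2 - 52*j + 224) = j - 8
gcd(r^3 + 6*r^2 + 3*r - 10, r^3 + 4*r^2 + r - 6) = r^2 + r - 2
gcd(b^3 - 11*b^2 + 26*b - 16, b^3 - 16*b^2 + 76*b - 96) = b^2 - 10*b + 16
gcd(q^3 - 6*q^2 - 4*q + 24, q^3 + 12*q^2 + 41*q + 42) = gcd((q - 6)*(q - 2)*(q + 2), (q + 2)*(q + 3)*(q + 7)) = q + 2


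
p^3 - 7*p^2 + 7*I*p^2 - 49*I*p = p*(p - 7)*(p + 7*I)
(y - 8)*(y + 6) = y^2 - 2*y - 48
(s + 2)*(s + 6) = s^2 + 8*s + 12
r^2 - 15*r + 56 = (r - 8)*(r - 7)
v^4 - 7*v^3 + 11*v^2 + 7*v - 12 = (v - 4)*(v - 3)*(v - 1)*(v + 1)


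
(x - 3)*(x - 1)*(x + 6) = x^3 + 2*x^2 - 21*x + 18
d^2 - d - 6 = (d - 3)*(d + 2)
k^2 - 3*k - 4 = (k - 4)*(k + 1)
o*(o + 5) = o^2 + 5*o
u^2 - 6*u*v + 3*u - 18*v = (u + 3)*(u - 6*v)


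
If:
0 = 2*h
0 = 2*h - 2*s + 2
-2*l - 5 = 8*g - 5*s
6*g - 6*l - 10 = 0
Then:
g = 1/3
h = 0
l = -4/3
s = 1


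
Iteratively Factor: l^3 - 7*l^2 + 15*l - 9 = (l - 1)*(l^2 - 6*l + 9) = (l - 3)*(l - 1)*(l - 3)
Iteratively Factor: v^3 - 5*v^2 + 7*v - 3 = (v - 1)*(v^2 - 4*v + 3) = (v - 1)^2*(v - 3)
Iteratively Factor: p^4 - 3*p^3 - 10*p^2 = (p - 5)*(p^3 + 2*p^2) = (p - 5)*(p + 2)*(p^2) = p*(p - 5)*(p + 2)*(p)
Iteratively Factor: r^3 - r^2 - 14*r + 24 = (r + 4)*(r^2 - 5*r + 6) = (r - 3)*(r + 4)*(r - 2)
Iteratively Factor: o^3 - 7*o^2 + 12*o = (o)*(o^2 - 7*o + 12) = o*(o - 4)*(o - 3)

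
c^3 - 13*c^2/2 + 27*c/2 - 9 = (c - 3)*(c - 2)*(c - 3/2)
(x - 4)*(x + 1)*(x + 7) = x^3 + 4*x^2 - 25*x - 28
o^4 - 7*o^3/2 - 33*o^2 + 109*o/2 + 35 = (o - 7)*(o - 2)*(o + 1/2)*(o + 5)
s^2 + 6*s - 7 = (s - 1)*(s + 7)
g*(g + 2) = g^2 + 2*g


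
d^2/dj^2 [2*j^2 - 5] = 4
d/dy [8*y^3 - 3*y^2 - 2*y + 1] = 24*y^2 - 6*y - 2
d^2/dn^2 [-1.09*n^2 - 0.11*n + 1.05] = -2.18000000000000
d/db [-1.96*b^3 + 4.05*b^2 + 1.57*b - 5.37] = -5.88*b^2 + 8.1*b + 1.57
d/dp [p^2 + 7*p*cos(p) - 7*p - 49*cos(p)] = -7*p*sin(p) + 2*p + 49*sin(p) + 7*cos(p) - 7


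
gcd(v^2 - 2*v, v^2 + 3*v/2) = v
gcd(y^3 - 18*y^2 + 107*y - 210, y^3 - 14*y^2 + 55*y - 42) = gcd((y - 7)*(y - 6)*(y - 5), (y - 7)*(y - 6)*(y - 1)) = y^2 - 13*y + 42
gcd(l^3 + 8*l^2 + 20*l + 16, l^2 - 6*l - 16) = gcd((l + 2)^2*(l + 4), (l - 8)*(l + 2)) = l + 2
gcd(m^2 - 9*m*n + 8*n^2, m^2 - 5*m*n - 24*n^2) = m - 8*n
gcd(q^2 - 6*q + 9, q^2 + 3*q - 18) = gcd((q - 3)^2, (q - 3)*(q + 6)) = q - 3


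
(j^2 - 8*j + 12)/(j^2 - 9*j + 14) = (j - 6)/(j - 7)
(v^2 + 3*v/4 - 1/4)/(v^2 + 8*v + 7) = (v - 1/4)/(v + 7)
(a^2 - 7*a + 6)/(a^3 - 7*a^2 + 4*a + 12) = (a - 1)/(a^2 - a - 2)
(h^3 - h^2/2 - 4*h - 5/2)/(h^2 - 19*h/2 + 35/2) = (h^2 + 2*h + 1)/(h - 7)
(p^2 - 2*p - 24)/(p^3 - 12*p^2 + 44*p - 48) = (p + 4)/(p^2 - 6*p + 8)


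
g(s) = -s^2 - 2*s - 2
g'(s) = -2*s - 2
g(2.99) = -16.92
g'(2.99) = -7.98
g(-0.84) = -1.03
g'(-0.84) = -0.32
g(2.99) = -16.92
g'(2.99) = -7.98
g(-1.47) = -1.22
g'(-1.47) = 0.94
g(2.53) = -13.46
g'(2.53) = -7.06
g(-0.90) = -1.01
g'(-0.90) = -0.20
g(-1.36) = -1.13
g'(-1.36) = 0.72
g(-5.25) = -19.06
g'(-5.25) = 8.50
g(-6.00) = -26.00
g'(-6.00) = 10.00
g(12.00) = -170.00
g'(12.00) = -26.00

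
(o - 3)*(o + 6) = o^2 + 3*o - 18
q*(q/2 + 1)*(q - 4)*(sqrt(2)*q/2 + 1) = sqrt(2)*q^4/4 - sqrt(2)*q^3/2 + q^3/2 - 2*sqrt(2)*q^2 - q^2 - 4*q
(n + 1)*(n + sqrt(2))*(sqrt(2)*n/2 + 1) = sqrt(2)*n^3/2 + sqrt(2)*n^2/2 + 2*n^2 + sqrt(2)*n + 2*n + sqrt(2)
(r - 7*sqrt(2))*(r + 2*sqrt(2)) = r^2 - 5*sqrt(2)*r - 28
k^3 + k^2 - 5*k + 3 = (k - 1)^2*(k + 3)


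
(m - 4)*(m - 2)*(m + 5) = m^3 - m^2 - 22*m + 40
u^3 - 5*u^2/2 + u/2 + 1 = (u - 2)*(u - 1)*(u + 1/2)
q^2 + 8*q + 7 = (q + 1)*(q + 7)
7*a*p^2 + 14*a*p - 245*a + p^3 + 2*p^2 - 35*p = (7*a + p)*(p - 5)*(p + 7)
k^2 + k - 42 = (k - 6)*(k + 7)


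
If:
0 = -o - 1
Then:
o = -1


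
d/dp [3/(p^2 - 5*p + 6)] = 3*(5 - 2*p)/(p^2 - 5*p + 6)^2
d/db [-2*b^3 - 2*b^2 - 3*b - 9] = -6*b^2 - 4*b - 3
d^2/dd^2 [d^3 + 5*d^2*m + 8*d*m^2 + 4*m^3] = 6*d + 10*m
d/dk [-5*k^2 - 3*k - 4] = -10*k - 3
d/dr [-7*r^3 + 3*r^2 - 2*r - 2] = -21*r^2 + 6*r - 2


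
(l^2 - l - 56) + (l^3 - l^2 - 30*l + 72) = l^3 - 31*l + 16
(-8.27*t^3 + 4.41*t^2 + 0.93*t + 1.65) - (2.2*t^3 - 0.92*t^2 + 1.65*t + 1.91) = -10.47*t^3 + 5.33*t^2 - 0.72*t - 0.26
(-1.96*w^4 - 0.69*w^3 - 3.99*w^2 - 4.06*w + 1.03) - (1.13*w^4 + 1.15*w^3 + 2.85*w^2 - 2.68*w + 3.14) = -3.09*w^4 - 1.84*w^3 - 6.84*w^2 - 1.38*w - 2.11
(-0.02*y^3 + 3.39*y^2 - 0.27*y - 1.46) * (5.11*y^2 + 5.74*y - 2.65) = -0.1022*y^5 + 17.2081*y^4 + 18.1319*y^3 - 17.9939*y^2 - 7.6649*y + 3.869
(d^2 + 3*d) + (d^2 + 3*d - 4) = 2*d^2 + 6*d - 4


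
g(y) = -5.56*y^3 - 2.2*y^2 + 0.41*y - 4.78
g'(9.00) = -1390.27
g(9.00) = -4232.53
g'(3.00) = -162.91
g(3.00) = -173.47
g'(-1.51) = -30.98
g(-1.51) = 8.73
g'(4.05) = -291.00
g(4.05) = -408.56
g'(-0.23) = 0.54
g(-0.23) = -4.92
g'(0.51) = -6.17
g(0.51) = -5.88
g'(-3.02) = -138.43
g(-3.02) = 127.06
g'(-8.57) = -1186.94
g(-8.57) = 3329.72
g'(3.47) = -215.70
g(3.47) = -262.15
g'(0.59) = -7.99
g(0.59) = -6.45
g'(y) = -16.68*y^2 - 4.4*y + 0.41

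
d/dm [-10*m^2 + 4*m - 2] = 4 - 20*m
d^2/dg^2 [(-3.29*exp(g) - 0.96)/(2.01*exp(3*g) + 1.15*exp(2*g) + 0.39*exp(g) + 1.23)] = (-53.167716*exp(6*g) - 57.720969*exp(5*g) - 18.444341*exp(4*g) + 100.632348*exp(3*g) + 47.991222*exp(2*g) + 6.863877*exp(g) - 4.516929)*exp(g)/(8.120601*exp(9*g) + 13.938345*exp(8*g) + 12.701592*exp(7*g) + 21.837754*exp(6*g) + 19.523358*exp(5*g) + 11.189952*exp(4*g) + 12.492036*exp(3*g) + 5.780754*exp(2*g) + 1.770093*exp(g) + 1.860867)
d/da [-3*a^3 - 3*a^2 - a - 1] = -9*a^2 - 6*a - 1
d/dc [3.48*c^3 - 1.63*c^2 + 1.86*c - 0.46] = 10.44*c^2 - 3.26*c + 1.86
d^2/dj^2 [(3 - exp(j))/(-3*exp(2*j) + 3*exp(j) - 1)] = (9*exp(4*j) - 99*exp(3*j) + 63*exp(2*j) + 12*exp(j) - 8)*exp(j)/(27*exp(6*j) - 81*exp(5*j) + 108*exp(4*j) - 81*exp(3*j) + 36*exp(2*j) - 9*exp(j) + 1)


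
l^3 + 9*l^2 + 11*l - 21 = (l - 1)*(l + 3)*(l + 7)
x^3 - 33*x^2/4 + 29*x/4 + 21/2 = (x - 7)*(x - 2)*(x + 3/4)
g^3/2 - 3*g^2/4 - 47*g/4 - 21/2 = (g/2 + 1/2)*(g - 6)*(g + 7/2)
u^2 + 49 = (u - 7*I)*(u + 7*I)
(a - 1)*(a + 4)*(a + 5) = a^3 + 8*a^2 + 11*a - 20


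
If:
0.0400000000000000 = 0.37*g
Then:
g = 0.11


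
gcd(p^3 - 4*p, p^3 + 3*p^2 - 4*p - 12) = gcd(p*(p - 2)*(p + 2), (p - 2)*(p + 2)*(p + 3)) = p^2 - 4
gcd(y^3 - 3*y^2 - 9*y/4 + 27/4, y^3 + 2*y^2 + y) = 1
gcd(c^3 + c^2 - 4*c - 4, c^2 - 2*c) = c - 2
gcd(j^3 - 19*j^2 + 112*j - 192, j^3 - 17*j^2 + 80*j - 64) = j^2 - 16*j + 64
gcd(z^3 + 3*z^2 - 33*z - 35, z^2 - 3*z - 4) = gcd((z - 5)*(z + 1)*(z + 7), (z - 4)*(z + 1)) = z + 1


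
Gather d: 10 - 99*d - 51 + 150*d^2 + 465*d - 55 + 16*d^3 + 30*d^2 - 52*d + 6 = 16*d^3 + 180*d^2 + 314*d - 90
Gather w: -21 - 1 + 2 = -20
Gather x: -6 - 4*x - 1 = -4*x - 7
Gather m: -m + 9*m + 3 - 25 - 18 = 8*m - 40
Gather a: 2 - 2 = 0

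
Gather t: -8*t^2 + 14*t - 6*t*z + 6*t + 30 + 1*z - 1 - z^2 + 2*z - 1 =-8*t^2 + t*(20 - 6*z) - z^2 + 3*z + 28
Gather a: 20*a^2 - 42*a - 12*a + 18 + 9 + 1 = 20*a^2 - 54*a + 28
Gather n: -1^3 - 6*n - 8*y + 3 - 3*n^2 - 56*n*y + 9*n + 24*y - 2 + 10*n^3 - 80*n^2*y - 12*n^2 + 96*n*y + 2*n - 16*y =10*n^3 + n^2*(-80*y - 15) + n*(40*y + 5)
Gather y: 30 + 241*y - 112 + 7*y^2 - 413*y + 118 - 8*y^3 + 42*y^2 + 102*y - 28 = -8*y^3 + 49*y^2 - 70*y + 8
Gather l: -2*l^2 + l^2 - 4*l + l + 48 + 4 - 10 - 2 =-l^2 - 3*l + 40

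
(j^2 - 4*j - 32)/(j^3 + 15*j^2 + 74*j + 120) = (j - 8)/(j^2 + 11*j + 30)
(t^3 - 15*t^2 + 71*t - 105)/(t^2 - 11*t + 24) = (t^2 - 12*t + 35)/(t - 8)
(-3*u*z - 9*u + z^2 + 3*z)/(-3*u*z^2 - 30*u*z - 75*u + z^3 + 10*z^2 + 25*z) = (z + 3)/(z^2 + 10*z + 25)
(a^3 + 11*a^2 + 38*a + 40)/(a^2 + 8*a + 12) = (a^2 + 9*a + 20)/(a + 6)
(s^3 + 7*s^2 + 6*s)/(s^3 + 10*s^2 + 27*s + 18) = s/(s + 3)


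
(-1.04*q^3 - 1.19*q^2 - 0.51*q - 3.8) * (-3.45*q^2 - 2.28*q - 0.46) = 3.588*q^5 + 6.4767*q^4 + 4.9511*q^3 + 14.8202*q^2 + 8.8986*q + 1.748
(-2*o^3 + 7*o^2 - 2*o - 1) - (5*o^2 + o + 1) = -2*o^3 + 2*o^2 - 3*o - 2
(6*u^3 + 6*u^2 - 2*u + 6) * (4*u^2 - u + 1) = 24*u^5 + 18*u^4 - 8*u^3 + 32*u^2 - 8*u + 6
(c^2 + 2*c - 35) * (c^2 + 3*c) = c^4 + 5*c^3 - 29*c^2 - 105*c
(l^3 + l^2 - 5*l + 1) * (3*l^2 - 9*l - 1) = 3*l^5 - 6*l^4 - 25*l^3 + 47*l^2 - 4*l - 1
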